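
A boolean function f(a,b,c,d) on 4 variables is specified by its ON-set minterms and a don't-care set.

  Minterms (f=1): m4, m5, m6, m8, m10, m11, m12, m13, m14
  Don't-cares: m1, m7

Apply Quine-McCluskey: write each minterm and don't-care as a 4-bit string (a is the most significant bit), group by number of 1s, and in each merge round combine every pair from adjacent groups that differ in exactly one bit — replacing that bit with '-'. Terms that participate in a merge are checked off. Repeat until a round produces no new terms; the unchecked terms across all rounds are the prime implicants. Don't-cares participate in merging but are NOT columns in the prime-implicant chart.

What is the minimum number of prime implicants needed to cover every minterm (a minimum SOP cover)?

4

[col 0] 0001*, 0100*, 0101*, 0110*, 0111*, 1000*, 1010*, 1011*, 1100*, 1101*, 1110*
[col 1] -100*, -101*, -110*, 0-01, 01-0*, 01-1*, 010-*, 011-*, 1-00*, 1-10*, 10-0*, 101-, 11-0*, 110-*
[col 2] -1-0, -10-, 01--, 1--0
Prime implicants: -1-0, -10-, 0-01, 01--, 1--0, 101-
PI chart (minterm → PIs covering it):
  4 | -1-0,-10-,01--
  5 | -10-,0-01,01--
  6 | -1-0,01--
  8 | 1--0  (sole → essential)
  10 | 1--0,101-
  11 | 101-  (sole → essential)
  12 | -1-0,-10-,1--0
  13 | -10-  (sole → essential)
  14 | -1-0,1--0
Essential prime implicants: -10-, 1--0, 101-
Petrick residual → -1-0
Minimum SOP uses 4 PIs: bd' + bc' + ad' + ab'c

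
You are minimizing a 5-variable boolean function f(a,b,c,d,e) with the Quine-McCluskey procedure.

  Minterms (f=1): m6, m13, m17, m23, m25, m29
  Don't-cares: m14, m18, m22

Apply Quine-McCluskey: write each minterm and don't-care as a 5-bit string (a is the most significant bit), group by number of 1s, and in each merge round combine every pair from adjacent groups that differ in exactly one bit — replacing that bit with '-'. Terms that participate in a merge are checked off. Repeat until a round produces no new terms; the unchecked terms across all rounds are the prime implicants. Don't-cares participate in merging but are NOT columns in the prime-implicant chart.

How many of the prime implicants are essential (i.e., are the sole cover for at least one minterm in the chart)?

size-2^0 implicants → 00110(✓)  01101(✓)  01110(✓)  10001(✓)  10010(✓)  10110(✓)  10111(✓)  11001(✓)  11101(✓)
size-2^1 implicants → -0110  -1101  0-110  1-001  10-10  1011-  11-01
Unchecked terms (primes): -0110, -1101, 0-110, 1-001, 10-10, 1011-, 11-01
Minterm coverage:
  m6 ⊆ -0110,0-110
  m13 ⊆ -1101 [E]
  m17 ⊆ 1-001 [E]
  m23 ⊆ 1011- [E]
  m25 ⊆ 1-001,11-01
  m29 ⊆ -1101,11-01
E = {-1101, 1-001, 1011-}

3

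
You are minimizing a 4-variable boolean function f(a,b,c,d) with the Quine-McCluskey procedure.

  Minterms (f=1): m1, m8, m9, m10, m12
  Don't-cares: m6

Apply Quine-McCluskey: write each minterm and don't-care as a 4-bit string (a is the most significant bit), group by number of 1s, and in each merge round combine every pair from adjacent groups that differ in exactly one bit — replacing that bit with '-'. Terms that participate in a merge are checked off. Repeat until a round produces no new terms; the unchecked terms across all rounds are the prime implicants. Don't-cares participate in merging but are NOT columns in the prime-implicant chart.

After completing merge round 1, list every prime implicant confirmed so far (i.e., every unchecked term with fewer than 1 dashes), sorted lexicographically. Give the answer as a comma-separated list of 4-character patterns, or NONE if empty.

size-2^0 implicants → 0001(✓)  0110  1000(✓)  1001(✓)  1010(✓)  1100(✓)
size-2^1 implicants → -001  1-00  10-0  100-
Unchecked terms (primes): -001, 0110, 1-00, 10-0, 100-

0110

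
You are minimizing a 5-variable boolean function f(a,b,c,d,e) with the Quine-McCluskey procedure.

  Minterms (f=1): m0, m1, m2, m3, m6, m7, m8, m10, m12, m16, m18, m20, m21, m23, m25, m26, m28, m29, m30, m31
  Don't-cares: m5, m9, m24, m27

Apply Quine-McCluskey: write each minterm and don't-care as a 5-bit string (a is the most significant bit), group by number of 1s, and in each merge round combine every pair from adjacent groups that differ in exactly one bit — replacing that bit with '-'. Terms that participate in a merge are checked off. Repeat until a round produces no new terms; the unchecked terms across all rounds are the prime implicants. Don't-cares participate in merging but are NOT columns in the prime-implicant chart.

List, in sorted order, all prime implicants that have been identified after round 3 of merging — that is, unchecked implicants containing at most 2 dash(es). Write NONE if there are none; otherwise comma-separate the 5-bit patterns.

-01-1, -1-00, -100-, 0-00-, 00--1, 00-1-, 000--, 1--00, 1-1-1, 1-10-

Round 0: 00000✓ 00001✓ 00010✓ 00011✓ 00101✓ 00110✓ 00111✓ 01000✓ 01001✓ 01010✓ 01100✓ 10000✓ 10010✓ 10100✓ 10101✓ 10111✓ 11000✓ 11001✓ 11010✓ 11011✓ 11100✓ 11101✓ 11110✓ 11111✓
Round 1: -0000✓ -0010✓ -0101✓ -0111✓ -1000✓ -1001✓ -1010✓ -1100✓ 0-000✓ 0-001✓ 0-010✓ 00-01✓ 00-10✓ 00-11✓ 000-0✓ 000-1✓ 0000-✓ 0001-✓ 001-1✓ 0011-✓ 01-00✓ 010-0✓ 0100-✓ 1-000✓ 1-010✓ 1-100✓ 1-101✓ 1-111✓ 10-00✓ 100-0✓ 101-1✓ 1010-✓ 11-00✓ 11-01✓ 11-10✓ 11-11✓ 110-0✓ 110-1✓ 1100-✓ 1101-✓ 111-0✓ 111-1✓ 1110-✓ 1111-✓
Round 2: --000✓ --010✓ -00-0✓ -01-1 -1-00 -10-0✓ -100- 0-0-0✓ 0-00- 00--1 00-1- 000-- 1--00 1-0-0✓ 1-1-1 1-10- 11--0✓ 11--1✓ 11-0-✓ 11-1-✓ 110--✓ 111--✓
Round 3: --0-0 11---
PIs = {--0-0, -01-1, -1-00, -100-, 0-00-, 00--1, 00-1-, 000--, 1--00, 1-1-1, 1-10-, 11---}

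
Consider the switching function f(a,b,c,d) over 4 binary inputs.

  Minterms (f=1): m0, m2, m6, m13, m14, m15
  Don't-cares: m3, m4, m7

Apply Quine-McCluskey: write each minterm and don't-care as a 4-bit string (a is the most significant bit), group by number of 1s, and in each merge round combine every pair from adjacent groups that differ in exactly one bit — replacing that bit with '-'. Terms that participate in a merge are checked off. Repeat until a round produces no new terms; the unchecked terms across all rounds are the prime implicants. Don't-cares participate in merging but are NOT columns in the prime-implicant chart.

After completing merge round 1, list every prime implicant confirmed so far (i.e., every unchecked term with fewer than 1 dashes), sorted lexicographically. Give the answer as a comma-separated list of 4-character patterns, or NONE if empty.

Round 0: 0000✓ 0010✓ 0011✓ 0100✓ 0110✓ 0111✓ 1101✓ 1110✓ 1111✓
Round 1: -110✓ -111✓ 0-00✓ 0-10✓ 0-11✓ 00-0✓ 001-✓ 01-0✓ 011-✓ 11-1 111-✓
Round 2: -11- 0--0 0-1-
PIs = {-11-, 0--0, 0-1-, 11-1}

NONE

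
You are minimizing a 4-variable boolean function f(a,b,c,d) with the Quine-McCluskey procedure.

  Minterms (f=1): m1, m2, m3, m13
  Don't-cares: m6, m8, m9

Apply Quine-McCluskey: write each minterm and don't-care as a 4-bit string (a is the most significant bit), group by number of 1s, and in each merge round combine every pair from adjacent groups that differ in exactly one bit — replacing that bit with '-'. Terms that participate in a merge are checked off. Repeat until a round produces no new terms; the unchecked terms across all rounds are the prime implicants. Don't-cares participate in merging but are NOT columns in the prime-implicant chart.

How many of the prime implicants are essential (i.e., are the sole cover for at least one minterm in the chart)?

Round 0: 0001✓ 0010✓ 0011✓ 0110✓ 1000✓ 1001✓ 1101✓
Round 1: -001 0-10 00-1 001- 1-01 100-
PIs = {-001, 0-10, 00-1, 001-, 1-01, 100-}
Coverage chart:
  m1: -001,00-1
  m2: 0-10,001-
  m3: 00-1,001-
  m13: 1-01 ←essential
Essential: 1-01

1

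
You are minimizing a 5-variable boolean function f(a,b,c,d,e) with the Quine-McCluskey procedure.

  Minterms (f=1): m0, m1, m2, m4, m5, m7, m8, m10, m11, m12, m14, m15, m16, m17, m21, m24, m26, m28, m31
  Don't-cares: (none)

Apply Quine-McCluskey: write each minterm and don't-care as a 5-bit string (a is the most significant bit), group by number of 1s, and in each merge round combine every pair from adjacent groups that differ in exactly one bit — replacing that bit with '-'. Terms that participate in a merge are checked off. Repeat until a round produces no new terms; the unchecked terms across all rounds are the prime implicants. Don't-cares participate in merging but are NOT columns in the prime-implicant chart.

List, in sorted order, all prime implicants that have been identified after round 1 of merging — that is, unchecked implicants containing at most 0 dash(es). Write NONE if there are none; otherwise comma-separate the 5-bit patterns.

Round 0: 00000✓ 00001✓ 00010✓ 00100✓ 00101✓ 00111✓ 01000✓ 01010✓ 01011✓ 01100✓ 01110✓ 01111✓ 10000✓ 10001✓ 10101✓ 11000✓ 11010✓ 11100✓ 11111✓
Round 1: -0000✓ -0001✓ -0101✓ -1000✓ -1010✓ -1100✓ -1111 0-000✓ 0-010✓ 0-100✓ 0-111 00-00✓ 00-01✓ 000-0✓ 0000-✓ 001-1 0010-✓ 01-00✓ 01-10✓ 01-11✓ 010-0✓ 0101-✓ 011-0✓ 0111-✓ 1-000✓ 10-01✓ 1000-✓ 11-00✓ 110-0✓
Round 2: --000 -0-01 -000- -1-00 -10-0 0--00 0-0-0 00-0- 01--0 01-1-
PIs = {--000, -0-01, -000-, -1-00, -10-0, -1111, 0--00, 0-0-0, 0-111, 00-0-, 001-1, 01--0, 01-1-}

NONE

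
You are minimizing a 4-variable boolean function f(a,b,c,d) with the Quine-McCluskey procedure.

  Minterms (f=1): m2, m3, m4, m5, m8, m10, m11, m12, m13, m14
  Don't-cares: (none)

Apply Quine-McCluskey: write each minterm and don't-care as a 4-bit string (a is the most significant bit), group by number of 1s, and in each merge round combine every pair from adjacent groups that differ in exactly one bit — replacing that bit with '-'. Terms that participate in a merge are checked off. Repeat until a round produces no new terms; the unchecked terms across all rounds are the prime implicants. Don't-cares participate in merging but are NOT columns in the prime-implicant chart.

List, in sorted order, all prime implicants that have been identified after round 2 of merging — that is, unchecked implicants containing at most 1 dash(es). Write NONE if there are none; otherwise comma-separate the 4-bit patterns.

NONE

size-2^0 implicants → 0010(✓)  0011(✓)  0100(✓)  0101(✓)  1000(✓)  1010(✓)  1011(✓)  1100(✓)  1101(✓)  1110(✓)
size-2^1 implicants → -010(✓)  -011(✓)  -100(✓)  -101(✓)  001-(✓)  010-(✓)  1-00(✓)  1-10(✓)  10-0(✓)  101-(✓)  11-0(✓)  110-(✓)
size-2^2 implicants → -01-  -10-  1--0
Unchecked terms (primes): -01-, -10-, 1--0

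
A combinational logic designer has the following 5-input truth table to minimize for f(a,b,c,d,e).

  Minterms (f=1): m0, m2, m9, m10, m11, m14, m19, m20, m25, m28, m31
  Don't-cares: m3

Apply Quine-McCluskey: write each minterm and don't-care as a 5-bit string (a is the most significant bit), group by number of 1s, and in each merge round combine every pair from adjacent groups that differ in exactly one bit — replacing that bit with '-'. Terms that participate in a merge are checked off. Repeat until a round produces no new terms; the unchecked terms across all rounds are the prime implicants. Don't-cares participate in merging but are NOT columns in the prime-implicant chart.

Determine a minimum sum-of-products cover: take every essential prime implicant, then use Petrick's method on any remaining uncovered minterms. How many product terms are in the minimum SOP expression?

7

Round 0: 00000✓ 00010✓ 00011✓ 01001✓ 01010✓ 01011✓ 01110✓ 10011✓ 10100✓ 11001✓ 11100✓ 11111
Round 1: -0011 -1001 0-010✓ 0-011✓ 000-0 0001-✓ 01-10 010-1 0101-✓ 1-100
Round 2: 0-01-
PIs = {-0011, -1001, 0-01-, 000-0, 01-10, 010-1, 1-100, 11111}
Coverage chart:
  m0: 000-0 ←essential
  m2: 0-01-,000-0
  m9: -1001,010-1
  m10: 0-01-,01-10
  m11: 0-01-,010-1
  m14: 01-10 ←essential
  m19: -0011 ←essential
  m20: 1-100 ←essential
  m25: -1001 ←essential
  m28: 1-100 ←essential
  m31: 11111 ←essential
Essential: -0011, -1001, 000-0, 01-10, 1-100, 11111
Petrick residual → 0-01-
Min cover (7 terms): b'c'de + bc'd'e + a'c'd + a'b'c'e' + a'bde' + acd'e' + abcde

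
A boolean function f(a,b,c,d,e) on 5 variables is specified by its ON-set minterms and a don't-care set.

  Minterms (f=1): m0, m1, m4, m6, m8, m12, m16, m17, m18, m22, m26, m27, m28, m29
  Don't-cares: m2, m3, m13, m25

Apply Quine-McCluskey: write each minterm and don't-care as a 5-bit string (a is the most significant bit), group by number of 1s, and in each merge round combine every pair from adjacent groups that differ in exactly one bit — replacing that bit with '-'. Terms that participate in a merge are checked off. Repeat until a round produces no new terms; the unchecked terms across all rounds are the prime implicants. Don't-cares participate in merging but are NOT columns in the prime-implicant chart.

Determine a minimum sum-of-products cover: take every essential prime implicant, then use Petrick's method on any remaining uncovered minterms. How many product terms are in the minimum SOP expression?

5

size-2^0 implicants → 00000(✓)  00001(✓)  00010(✓)  00011(✓)  00100(✓)  00110(✓)  01000(✓)  01100(✓)  01101(✓)  10000(✓)  10001(✓)  10010(✓)  10110(✓)  11001(✓)  11010(✓)  11011(✓)  11100(✓)  11101(✓)
size-2^1 implicants → -0000(✓)  -0001(✓)  -0010(✓)  -0110(✓)  -1100(✓)  -1101(✓)  0-000(✓)  0-100(✓)  00-00(✓)  00-10(✓)  000-0(✓)  000-1(✓)  0000-(✓)  0001-(✓)  001-0(✓)  01-00(✓)  0110-(✓)  1-001  1-010  10-10(✓)  100-0(✓)  1000-(✓)  11-01  110-1  1101-  1110-(✓)
size-2^2 implicants → -0-10  -00-0  -000-  -110-  0--00  00--0  000--
Unchecked terms (primes): -0-10, -00-0, -000-, -110-, 0--00, 00--0, 000--, 1-001, 1-010, 11-01, 110-1, 1101-
Minterm coverage:
  m0 ⊆ -00-0,-000-,0--00,00--0,000--
  m1 ⊆ -000-,000--
  m4 ⊆ 0--00,00--0
  m6 ⊆ -0-10,00--0
  m8 ⊆ 0--00 [E]
  m12 ⊆ -110-,0--00
  m16 ⊆ -00-0,-000-
  m17 ⊆ -000-,1-001
  m18 ⊆ -0-10,-00-0,1-010
  m22 ⊆ -0-10 [E]
  m26 ⊆ 1-010,1101-
  m27 ⊆ 110-1,1101-
  m28 ⊆ -110- [E]
  m29 ⊆ -110-,11-01
E = {-0-10, -110-, 0--00}
Petrick residual → -000-, 1101-
Cover = b'de' + b'c'd' + bcd' + a'd'e' + abc'd  |cover|=5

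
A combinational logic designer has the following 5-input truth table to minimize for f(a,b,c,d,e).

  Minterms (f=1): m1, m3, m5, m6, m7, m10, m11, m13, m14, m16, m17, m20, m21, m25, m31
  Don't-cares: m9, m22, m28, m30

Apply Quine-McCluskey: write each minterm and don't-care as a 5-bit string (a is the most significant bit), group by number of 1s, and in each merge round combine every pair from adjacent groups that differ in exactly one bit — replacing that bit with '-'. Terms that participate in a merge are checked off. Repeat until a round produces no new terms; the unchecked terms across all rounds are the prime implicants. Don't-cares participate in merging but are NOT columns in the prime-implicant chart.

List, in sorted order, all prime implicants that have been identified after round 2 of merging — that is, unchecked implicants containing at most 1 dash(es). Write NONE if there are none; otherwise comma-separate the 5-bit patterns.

size-2^0 implicants → 00001(✓)  00011(✓)  00101(✓)  00110(✓)  00111(✓)  01001(✓)  01010(✓)  01011(✓)  01101(✓)  01110(✓)  10000(✓)  10001(✓)  10100(✓)  10101(✓)  10110(✓)  11001(✓)  11100(✓)  11110(✓)  11111(✓)
size-2^1 implicants → -0001(✓)  -0101(✓)  -0110(✓)  -1001(✓)  -1110(✓)  0-001(✓)  0-011(✓)  0-101(✓)  0-110(✓)  00-01(✓)  00-11(✓)  000-1(✓)  001-1(✓)  0011-  01-01(✓)  01-10  010-1(✓)  0101-  1-001(✓)  1-100(✓)  1-110(✓)  10-00(✓)  10-01(✓)  1000-(✓)  101-0(✓)  1010-(✓)  111-0(✓)  1111-
size-2^2 implicants → --001  --110  -0-01  0--01  0-0-1  00--1  1-1-0  10-0-
Unchecked terms (primes): --001, --110, -0-01, 0--01, 0-0-1, 00--1, 0011-, 01-10, 0101-, 1-1-0, 10-0-, 1111-

0011-, 01-10, 0101-, 1111-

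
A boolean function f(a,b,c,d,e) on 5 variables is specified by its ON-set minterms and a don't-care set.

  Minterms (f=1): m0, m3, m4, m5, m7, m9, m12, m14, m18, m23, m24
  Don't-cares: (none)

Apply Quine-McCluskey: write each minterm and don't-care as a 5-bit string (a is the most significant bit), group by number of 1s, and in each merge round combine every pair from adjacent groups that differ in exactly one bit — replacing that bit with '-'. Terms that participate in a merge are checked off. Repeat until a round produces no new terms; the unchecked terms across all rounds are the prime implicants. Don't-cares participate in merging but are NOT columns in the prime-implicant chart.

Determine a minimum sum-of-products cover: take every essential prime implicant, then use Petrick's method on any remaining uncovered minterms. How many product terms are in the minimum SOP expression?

8

size-2^0 implicants → 00000(✓)  00011(✓)  00100(✓)  00101(✓)  00111(✓)  01001  01100(✓)  01110(✓)  10010  10111(✓)  11000
size-2^1 implicants → -0111  0-100  00-00  00-11  001-1  0010-  011-0
Unchecked terms (primes): -0111, 0-100, 00-00, 00-11, 001-1, 0010-, 01001, 011-0, 10010, 11000
Minterm coverage:
  m0 ⊆ 00-00 [E]
  m3 ⊆ 00-11 [E]
  m4 ⊆ 0-100,00-00,0010-
  m5 ⊆ 001-1,0010-
  m7 ⊆ -0111,00-11,001-1
  m9 ⊆ 01001 [E]
  m12 ⊆ 0-100,011-0
  m14 ⊆ 011-0 [E]
  m18 ⊆ 10010 [E]
  m23 ⊆ -0111 [E]
  m24 ⊆ 11000 [E]
E = {-0111, 00-00, 00-11, 01001, 011-0, 10010, 11000}
Petrick residual → 001-1
Cover = b'cde + a'b'd'e' + a'b'de + a'b'ce + a'bc'd'e + a'bce' + ab'c'de' + abc'd'e'  |cover|=8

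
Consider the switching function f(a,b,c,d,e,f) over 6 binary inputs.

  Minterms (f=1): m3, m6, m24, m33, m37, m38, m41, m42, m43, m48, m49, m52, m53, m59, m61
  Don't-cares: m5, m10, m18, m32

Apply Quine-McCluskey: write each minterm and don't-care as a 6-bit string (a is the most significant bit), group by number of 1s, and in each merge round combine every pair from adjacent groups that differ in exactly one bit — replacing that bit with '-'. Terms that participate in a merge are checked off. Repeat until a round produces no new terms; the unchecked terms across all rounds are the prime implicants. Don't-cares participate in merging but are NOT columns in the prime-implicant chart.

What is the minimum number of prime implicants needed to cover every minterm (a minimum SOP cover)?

9

[col 0] 000011, 000101*, 000110*, 001010*, 010010, 011000, 100000*, 100001*, 100101*, 100110*, 101001*, 101010*, 101011*, 110000*, 110001*, 110100*, 110101*, 111011*, 111101*
[col 1] -00101, -00110, -01010, 1-0000*, 1-0001*, 1-0101*, 1-1011, 10-001, 100-01*, 10000-*, 1010-1, 10101-, 11-101, 110-00*, 110-01*, 11000-*, 11010-*
[col 2] 1-0-01, 1-000-, 110-0-
Prime implicants: -00101, -00110, -01010, 000011, 010010, 011000, 1-0-01, 1-000-, 1-1011, 10-001, 1010-1, 10101-, 11-101, 110-0-
PI chart (minterm → PIs covering it):
  3 | 000011  (sole → essential)
  6 | -00110  (sole → essential)
  24 | 011000  (sole → essential)
  33 | 1-0-01,1-000-,10-001
  37 | -00101,1-0-01
  38 | -00110  (sole → essential)
  41 | 10-001,1010-1
  42 | -01010,10101-
  43 | 1-1011,1010-1,10101-
  48 | 1-000-,110-0-
  49 | 1-0-01,1-000-,110-0-
  52 | 110-0-  (sole → essential)
  53 | 1-0-01,11-101,110-0-
  59 | 1-1011  (sole → essential)
  61 | 11-101  (sole → essential)
Essential prime implicants: -00110, 000011, 011000, 1-1011, 11-101, 110-0-
Petrick residual → -00101, -01010, 10-001
Minimum SOP uses 9 PIs: b'c'de'f + b'c'def' + b'cd'ef' + a'b'c'd'ef + a'bcd'e'f' + acd'ef + ab'd'e'f + abde'f + abc'e'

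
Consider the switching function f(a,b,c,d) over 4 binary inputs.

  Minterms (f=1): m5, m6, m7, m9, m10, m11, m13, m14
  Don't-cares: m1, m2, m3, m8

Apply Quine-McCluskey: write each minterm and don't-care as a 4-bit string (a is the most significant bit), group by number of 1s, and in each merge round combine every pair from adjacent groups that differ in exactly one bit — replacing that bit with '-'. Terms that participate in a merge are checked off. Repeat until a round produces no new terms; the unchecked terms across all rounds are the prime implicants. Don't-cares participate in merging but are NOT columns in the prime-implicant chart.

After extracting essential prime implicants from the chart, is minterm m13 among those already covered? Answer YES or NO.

YES

Round 0: 0001✓ 0010✓ 0011✓ 0101✓ 0110✓ 0111✓ 1000✓ 1001✓ 1010✓ 1011✓ 1101✓ 1110✓
Round 1: -001✓ -010✓ -011✓ -101✓ -110✓ 0-01✓ 0-10✓ 0-11✓ 00-1✓ 001-✓ 01-1✓ 011-✓ 1-01✓ 1-10✓ 10-0✓ 10-1✓ 100-✓ 101-✓
Round 2: --01 --10 -0-1 -01- 0--1 0-1- 10--
PIs = {--01, --10, -0-1, -01-, 0--1, 0-1-, 10--}
Coverage chart:
  m5: --01,0--1
  m6: --10,0-1-
  m7: 0--1,0-1-
  m9: --01,-0-1,10--
  m10: --10,-01-,10--
  m11: -0-1,-01-,10--
  m13: --01 ←essential
  m14: --10 ←essential
Essential: --01, --10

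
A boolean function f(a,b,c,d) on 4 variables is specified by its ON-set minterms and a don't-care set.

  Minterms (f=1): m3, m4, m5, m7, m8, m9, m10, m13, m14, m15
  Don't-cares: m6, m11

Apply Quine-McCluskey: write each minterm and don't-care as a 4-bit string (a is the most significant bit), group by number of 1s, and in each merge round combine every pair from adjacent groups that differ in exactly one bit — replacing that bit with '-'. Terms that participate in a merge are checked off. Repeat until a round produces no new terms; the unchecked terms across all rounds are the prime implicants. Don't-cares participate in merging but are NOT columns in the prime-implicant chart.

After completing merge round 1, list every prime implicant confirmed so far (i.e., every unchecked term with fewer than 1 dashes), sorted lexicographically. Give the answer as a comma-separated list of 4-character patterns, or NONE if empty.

Round 0: 0011✓ 0100✓ 0101✓ 0110✓ 0111✓ 1000✓ 1001✓ 1010✓ 1011✓ 1101✓ 1110✓ 1111✓
Round 1: -011✓ -101✓ -110✓ -111✓ 0-11✓ 01-0✓ 01-1✓ 010-✓ 011-✓ 1-01✓ 1-10✓ 1-11✓ 10-0✓ 10-1✓ 100-✓ 101-✓ 11-1✓ 111-✓
Round 2: --11 -1-1 -11- 01-- 1--1 1-1- 10--
PIs = {--11, -1-1, -11-, 01--, 1--1, 1-1-, 10--}

NONE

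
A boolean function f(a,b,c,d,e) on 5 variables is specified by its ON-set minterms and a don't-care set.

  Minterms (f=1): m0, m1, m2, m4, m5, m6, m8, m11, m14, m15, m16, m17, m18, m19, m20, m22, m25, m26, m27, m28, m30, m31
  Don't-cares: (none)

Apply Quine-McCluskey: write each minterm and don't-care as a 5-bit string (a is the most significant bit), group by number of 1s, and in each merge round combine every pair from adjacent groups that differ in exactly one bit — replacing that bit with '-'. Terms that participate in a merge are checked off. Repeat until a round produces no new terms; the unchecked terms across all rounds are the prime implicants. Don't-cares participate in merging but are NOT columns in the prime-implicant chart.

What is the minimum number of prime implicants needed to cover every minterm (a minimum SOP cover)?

Round 0: 00000✓ 00001✓ 00010✓ 00100✓ 00101✓ 00110✓ 01000✓ 01011✓ 01110✓ 01111✓ 10000✓ 10001✓ 10010✓ 10011✓ 10100✓ 10110✓ 11001✓ 11010✓ 11011✓ 11100✓ 11110✓ 11111✓
Round 1: -0000✓ -0001✓ -0010✓ -0100✓ -0110✓ -1011✓ -1110✓ -1111✓ 0-000 0-110✓ 00-00✓ 00-01✓ 00-10✓ 000-0✓ 0000-✓ 001-0✓ 0010-✓ 01-11✓ 0111-✓ 1-001✓ 1-010✓ 1-011✓ 1-100✓ 1-110✓ 10-00✓ 10-10✓ 100-0✓ 100-1✓ 1000-✓ 1001-✓ 101-0✓ 11-10✓ 11-11✓ 110-1✓ 1101-✓ 111-0✓ 1111-✓
Round 2: --110 -0-00✓ -0-10✓ -00-0✓ -000- -01-0✓ -1-11 -111- 00--0✓ 00-0- 1--10 1-0-1 1-01- 1-1-0 10--0✓ 100-- 11-1-
Round 3: -0--0
PIs = {--110, -0--0, -000-, -1-11, -111-, 0-000, 00-0-, 1--10, 1-0-1, 1-01-, 1-1-0, 100--, 11-1-}
Coverage chart:
  m0: -0--0,-000-,0-000,00-0-
  m1: -000-,00-0-
  m2: -0--0 ←essential
  m4: -0--0,00-0-
  m5: 00-0- ←essential
  m6: --110,-0--0
  m8: 0-000 ←essential
  m11: -1-11 ←essential
  m14: --110,-111-
  m15: -1-11,-111-
  m16: -0--0,-000-,100--
  m17: -000-,1-0-1,100--
  m18: -0--0,1--10,1-01-,100--
  m19: 1-0-1,1-01-,100--
  m20: -0--0,1-1-0
  m22: --110,-0--0,1--10,1-1-0
  m25: 1-0-1 ←essential
  m26: 1--10,1-01-,11-1-
  m27: -1-11,1-0-1,1-01-,11-1-
  m28: 1-1-0 ←essential
  m30: --110,-111-,1--10,1-1-0,11-1-
  m31: -1-11,-111-,11-1-
Essential: -0--0, -1-11, 0-000, 00-0-, 1-0-1, 1-1-0
Petrick residual → --110, 1--10
Min cover (8 terms): cde' + b'e' + bde + a'c'd'e' + a'b'd' + ade' + ac'e + ace'

8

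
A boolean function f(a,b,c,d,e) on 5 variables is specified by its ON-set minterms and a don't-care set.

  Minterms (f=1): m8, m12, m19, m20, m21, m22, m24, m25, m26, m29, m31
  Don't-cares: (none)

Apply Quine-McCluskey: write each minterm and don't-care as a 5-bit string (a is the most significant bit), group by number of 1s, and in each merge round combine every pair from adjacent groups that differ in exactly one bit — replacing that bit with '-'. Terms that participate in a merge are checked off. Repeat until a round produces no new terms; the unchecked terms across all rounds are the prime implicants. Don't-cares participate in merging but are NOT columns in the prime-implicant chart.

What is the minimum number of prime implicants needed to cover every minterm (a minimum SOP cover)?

Round 0: 01000✓ 01100✓ 10011 10100✓ 10101✓ 10110✓ 11000✓ 11001✓ 11010✓ 11101✓ 11111✓
Round 1: -1000 01-00 1-101 101-0 1010- 11-01 110-0 1100- 111-1
PIs = {-1000, 01-00, 1-101, 10011, 101-0, 1010-, 11-01, 110-0, 1100-, 111-1}
Coverage chart:
  m8: -1000,01-00
  m12: 01-00 ←essential
  m19: 10011 ←essential
  m20: 101-0,1010-
  m21: 1-101,1010-
  m22: 101-0 ←essential
  m24: -1000,110-0,1100-
  m25: 11-01,1100-
  m26: 110-0 ←essential
  m29: 1-101,11-01,111-1
  m31: 111-1 ←essential
Essential: 01-00, 10011, 101-0, 110-0, 111-1
Petrick residual → 1-101, 11-01
Min cover (7 terms): a'bd'e' + acd'e + ab'c'de + ab'ce' + abd'e + abc'e' + abce

7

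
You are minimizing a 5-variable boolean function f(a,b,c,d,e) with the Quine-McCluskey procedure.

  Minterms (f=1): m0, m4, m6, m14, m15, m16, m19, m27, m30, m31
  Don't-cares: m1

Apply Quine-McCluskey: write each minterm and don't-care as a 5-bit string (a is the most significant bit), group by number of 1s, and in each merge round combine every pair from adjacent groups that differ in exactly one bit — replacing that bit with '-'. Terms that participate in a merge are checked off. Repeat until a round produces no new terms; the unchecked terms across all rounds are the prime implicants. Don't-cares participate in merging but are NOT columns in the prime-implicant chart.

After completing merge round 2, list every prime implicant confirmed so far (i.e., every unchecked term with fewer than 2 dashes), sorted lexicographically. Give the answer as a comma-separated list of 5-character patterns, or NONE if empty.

size-2^0 implicants → 00000(✓)  00001(✓)  00100(✓)  00110(✓)  01110(✓)  01111(✓)  10000(✓)  10011(✓)  11011(✓)  11110(✓)  11111(✓)
size-2^1 implicants → -0000  -1110(✓)  -1111(✓)  0-110  00-00  0000-  001-0  0111-(✓)  1-011  11-11  1111-(✓)
size-2^2 implicants → -111-
Unchecked terms (primes): -0000, -111-, 0-110, 00-00, 0000-, 001-0, 1-011, 11-11

-0000, 0-110, 00-00, 0000-, 001-0, 1-011, 11-11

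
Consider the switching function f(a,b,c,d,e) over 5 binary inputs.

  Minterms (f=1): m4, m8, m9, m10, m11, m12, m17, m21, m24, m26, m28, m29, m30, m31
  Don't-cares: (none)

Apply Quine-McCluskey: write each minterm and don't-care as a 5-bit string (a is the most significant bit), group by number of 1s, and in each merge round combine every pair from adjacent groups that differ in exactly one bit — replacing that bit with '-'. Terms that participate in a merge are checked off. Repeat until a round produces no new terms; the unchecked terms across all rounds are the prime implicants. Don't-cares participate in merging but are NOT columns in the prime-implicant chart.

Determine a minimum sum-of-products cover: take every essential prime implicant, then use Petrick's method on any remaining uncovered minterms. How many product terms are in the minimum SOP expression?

[col 0] 00100*, 01000*, 01001*, 01010*, 01011*, 01100*, 10001*, 10101*, 11000*, 11010*, 11100*, 11101*, 11110*, 11111*
[col 1] -1000*, -1010*, -1100*, 0-100, 01-00*, 010-0*, 010-1*, 0100-*, 0101-*, 1-101, 10-01, 11-00*, 11-10*, 110-0*, 111-0*, 111-1*, 1110-*, 1111-*
[col 2] -1-00, -10-0, 010--, 11--0, 111--
Prime implicants: -1-00, -10-0, 0-100, 010--, 1-101, 10-01, 11--0, 111--
PI chart (minterm → PIs covering it):
  4 | 0-100  (sole → essential)
  8 | -1-00,-10-0,010--
  9 | 010--  (sole → essential)
  10 | -10-0,010--
  11 | 010--  (sole → essential)
  12 | -1-00,0-100
  17 | 10-01  (sole → essential)
  21 | 1-101,10-01
  24 | -1-00,-10-0,11--0
  26 | -10-0,11--0
  28 | -1-00,11--0,111--
  29 | 1-101,111--
  30 | 11--0,111--
  31 | 111--  (sole → essential)
Essential prime implicants: 0-100, 010--, 10-01, 111--
Petrick residual → -10-0
Minimum SOP uses 5 PIs: bc'e' + a'cd'e' + a'bc' + ab'd'e + abc

5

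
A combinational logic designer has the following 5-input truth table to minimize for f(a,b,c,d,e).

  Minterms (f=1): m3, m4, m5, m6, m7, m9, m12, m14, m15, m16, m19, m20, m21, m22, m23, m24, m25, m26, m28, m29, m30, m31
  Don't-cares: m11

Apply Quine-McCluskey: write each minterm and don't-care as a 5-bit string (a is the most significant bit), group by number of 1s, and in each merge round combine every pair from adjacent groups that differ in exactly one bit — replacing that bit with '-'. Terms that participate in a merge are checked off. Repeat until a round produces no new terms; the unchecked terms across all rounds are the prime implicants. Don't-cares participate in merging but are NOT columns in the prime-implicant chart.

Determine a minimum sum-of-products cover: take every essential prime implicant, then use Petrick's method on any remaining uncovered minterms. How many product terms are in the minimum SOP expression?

8

Round 0: 00011✓ 00100✓ 00101✓ 00110✓ 00111✓ 01001✓ 01011✓ 01100✓ 01110✓ 01111✓ 10000✓ 10011✓ 10100✓ 10101✓ 10110✓ 10111✓ 11000✓ 11001✓ 11010✓ 11100✓ 11101✓ 11110✓ 11111✓
Round 1: -0011✓ -0100✓ -0101✓ -0110✓ -0111✓ -1001 -1100✓ -1110✓ -1111✓ 0-011✓ 0-100✓ 0-110✓ 0-111✓ 00-11✓ 001-0✓ 001-1✓ 0010-✓ 0011-✓ 01-11✓ 010-1 011-0✓ 0111-✓ 1-000✓ 1-100✓ 1-101✓ 1-110✓ 1-111✓ 10-00✓ 10-11✓ 101-0✓ 101-1✓ 1010-✓ 1011-✓ 11-00✓ 11-01✓ 11-10✓ 110-0✓ 1100-✓ 111-0✓ 111-1✓ 1110-✓ 1111-✓
Round 2: --100✓ --110✓ --111✓ -0-11 -01-0✓ -01-1✓ -010-✓ -011-✓ -11-0✓ -111-✓ 0--11 0-1-0✓ 0-11-✓ 001--✓ 1--00 1-1-0✓ 1-1-1✓ 1-10-✓ 1-11-✓ 101--✓ 11--0 11-0- 111--✓
Round 3: --1-0 --11- -01-- 1-1--
PIs = {--1-0, --11-, -0-11, -01--, -1001, 0--11, 010-1, 1--00, 1-1--, 11--0, 11-0-}
Coverage chart:
  m3: -0-11,0--11
  m4: --1-0,-01--
  m5: -01-- ←essential
  m6: --1-0,--11-,-01--
  m7: --11-,-0-11,-01--,0--11
  m9: -1001,010-1
  m12: --1-0 ←essential
  m14: --1-0,--11-
  m15: --11-,0--11
  m16: 1--00 ←essential
  m19: -0-11 ←essential
  m20: --1-0,-01--,1--00,1-1--
  m21: -01--,1-1--
  m22: --1-0,--11-,-01--,1-1--
  m23: --11-,-0-11,-01--,1-1--
  m24: 1--00,11--0,11-0-
  m25: -1001,11-0-
  m26: 11--0 ←essential
  m28: --1-0,1--00,1-1--,11--0,11-0-
  m29: 1-1--,11-0-
  m30: --1-0,--11-,1-1--,11--0
  m31: --11-,1-1--
Essential: --1-0, -0-11, -01--, 1--00, 11--0
Petrick residual → --11-, -1001, 1-1--
Min cover (8 terms): ce' + cd + b'de + b'c + bc'd'e + ad'e' + ac + abe'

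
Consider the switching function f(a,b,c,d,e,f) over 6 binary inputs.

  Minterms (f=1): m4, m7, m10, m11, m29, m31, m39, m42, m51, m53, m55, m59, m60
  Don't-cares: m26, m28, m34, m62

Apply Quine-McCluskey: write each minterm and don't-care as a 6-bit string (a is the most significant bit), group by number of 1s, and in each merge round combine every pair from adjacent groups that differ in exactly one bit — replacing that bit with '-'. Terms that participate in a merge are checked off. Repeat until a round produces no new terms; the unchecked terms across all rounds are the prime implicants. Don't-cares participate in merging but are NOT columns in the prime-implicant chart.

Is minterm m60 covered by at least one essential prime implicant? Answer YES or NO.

NO

size-2^0 implicants → 000100  000111(✓)  001010(✓)  001011(✓)  011010(✓)  011100(✓)  011101(✓)  011111(✓)  100010(✓)  100111(✓)  101010(✓)  110011(✓)  110101(✓)  110111(✓)  111011(✓)  111100(✓)  111110(✓)
size-2^1 implicants → -00111  -01010  -11100  0-1010  00101-  0111-1  01110-  1-0111  10-010  11-011  110-11  1101-1  1111-0
Unchecked terms (primes): -00111, -01010, -11100, 0-1010, 000100, 00101-, 0111-1, 01110-, 1-0111, 10-010, 11-011, 110-11, 1101-1, 1111-0
Minterm coverage:
  m4 ⊆ 000100 [E]
  m7 ⊆ -00111 [E]
  m10 ⊆ -01010,0-1010,00101-
  m11 ⊆ 00101- [E]
  m29 ⊆ 0111-1,01110-
  m31 ⊆ 0111-1 [E]
  m39 ⊆ -00111,1-0111
  m42 ⊆ -01010,10-010
  m51 ⊆ 11-011,110-11
  m53 ⊆ 1101-1 [E]
  m55 ⊆ 1-0111,110-11,1101-1
  m59 ⊆ 11-011 [E]
  m60 ⊆ -11100,1111-0
E = {-00111, 000100, 00101-, 0111-1, 11-011, 1101-1}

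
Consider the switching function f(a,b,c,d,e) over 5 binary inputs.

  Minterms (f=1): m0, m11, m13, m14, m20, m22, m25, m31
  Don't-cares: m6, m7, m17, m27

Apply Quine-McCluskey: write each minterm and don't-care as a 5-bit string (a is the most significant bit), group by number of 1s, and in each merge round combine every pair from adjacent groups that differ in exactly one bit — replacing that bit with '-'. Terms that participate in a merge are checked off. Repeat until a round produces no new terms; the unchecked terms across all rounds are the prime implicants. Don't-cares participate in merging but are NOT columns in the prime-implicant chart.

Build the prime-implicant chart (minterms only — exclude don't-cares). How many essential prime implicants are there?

6

size-2^0 implicants → 00000  00110(✓)  00111(✓)  01011(✓)  01101  01110(✓)  10001(✓)  10100(✓)  10110(✓)  11001(✓)  11011(✓)  11111(✓)
size-2^1 implicants → -0110  -1011  0-110  0011-  1-001  101-0  11-11  110-1
Unchecked terms (primes): -0110, -1011, 0-110, 00000, 0011-, 01101, 1-001, 101-0, 11-11, 110-1
Minterm coverage:
  m0 ⊆ 00000 [E]
  m11 ⊆ -1011 [E]
  m13 ⊆ 01101 [E]
  m14 ⊆ 0-110 [E]
  m20 ⊆ 101-0 [E]
  m22 ⊆ -0110,101-0
  m25 ⊆ 1-001,110-1
  m31 ⊆ 11-11 [E]
E = {-1011, 0-110, 00000, 01101, 101-0, 11-11}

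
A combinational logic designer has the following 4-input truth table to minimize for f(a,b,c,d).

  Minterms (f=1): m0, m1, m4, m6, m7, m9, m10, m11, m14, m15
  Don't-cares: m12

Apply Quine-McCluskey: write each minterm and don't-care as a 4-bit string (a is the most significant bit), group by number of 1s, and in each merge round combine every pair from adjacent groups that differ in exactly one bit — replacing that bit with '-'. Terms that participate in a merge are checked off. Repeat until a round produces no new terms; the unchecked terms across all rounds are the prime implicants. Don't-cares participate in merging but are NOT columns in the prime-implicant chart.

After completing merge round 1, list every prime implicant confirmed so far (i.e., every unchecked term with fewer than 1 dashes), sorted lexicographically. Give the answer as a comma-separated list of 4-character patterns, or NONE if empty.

NONE

Round 0: 0000✓ 0001✓ 0100✓ 0110✓ 0111✓ 1001✓ 1010✓ 1011✓ 1100✓ 1110✓ 1111✓
Round 1: -001 -100✓ -110✓ -111✓ 0-00 000- 01-0✓ 011-✓ 1-10✓ 1-11✓ 10-1 101-✓ 11-0✓ 111-✓
Round 2: -1-0 -11- 1-1-
PIs = {-001, -1-0, -11-, 0-00, 000-, 1-1-, 10-1}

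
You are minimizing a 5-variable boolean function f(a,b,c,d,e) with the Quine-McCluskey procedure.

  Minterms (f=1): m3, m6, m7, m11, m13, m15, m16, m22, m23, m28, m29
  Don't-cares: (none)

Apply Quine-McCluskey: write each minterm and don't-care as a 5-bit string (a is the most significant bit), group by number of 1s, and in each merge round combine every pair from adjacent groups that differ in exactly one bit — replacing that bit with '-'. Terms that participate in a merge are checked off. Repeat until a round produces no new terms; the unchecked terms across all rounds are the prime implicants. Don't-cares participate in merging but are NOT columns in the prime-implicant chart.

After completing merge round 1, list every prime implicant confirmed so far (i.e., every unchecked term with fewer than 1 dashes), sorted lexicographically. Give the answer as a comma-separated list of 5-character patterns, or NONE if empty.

Round 0: 00011✓ 00110✓ 00111✓ 01011✓ 01101✓ 01111✓ 10000 10110✓ 10111✓ 11100✓ 11101✓
Round 1: -0110✓ -0111✓ -1101 0-011✓ 0-111✓ 00-11✓ 0011-✓ 01-11✓ 011-1 1011-✓ 1110-
Round 2: -011- 0--11
PIs = {-011-, -1101, 0--11, 011-1, 10000, 1110-}

10000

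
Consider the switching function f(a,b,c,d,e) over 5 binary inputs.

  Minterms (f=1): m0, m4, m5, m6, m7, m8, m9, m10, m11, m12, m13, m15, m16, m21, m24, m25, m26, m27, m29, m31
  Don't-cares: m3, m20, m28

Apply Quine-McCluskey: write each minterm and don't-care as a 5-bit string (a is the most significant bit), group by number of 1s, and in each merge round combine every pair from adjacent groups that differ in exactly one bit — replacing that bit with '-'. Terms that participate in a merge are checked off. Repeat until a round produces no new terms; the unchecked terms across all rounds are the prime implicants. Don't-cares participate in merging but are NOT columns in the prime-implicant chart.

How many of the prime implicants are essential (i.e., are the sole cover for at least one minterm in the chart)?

5

size-2^0 implicants → 00000(✓)  00011(✓)  00100(✓)  00101(✓)  00110(✓)  00111(✓)  01000(✓)  01001(✓)  01010(✓)  01011(✓)  01100(✓)  01101(✓)  01111(✓)  10000(✓)  10100(✓)  10101(✓)  11000(✓)  11001(✓)  11010(✓)  11011(✓)  11100(✓)  11101(✓)  11111(✓)
size-2^1 implicants → -0000(✓)  -0100(✓)  -0101(✓)  -1000(✓)  -1001(✓)  -1010(✓)  -1011(✓)  -1100(✓)  -1101(✓)  -1111(✓)  0-000(✓)  0-011(✓)  0-100(✓)  0-101(✓)  0-111(✓)  00-00(✓)  00-11(✓)  001-0(✓)  001-1(✓)  0010-(✓)  0011-(✓)  01-00(✓)  01-01(✓)  01-11(✓)  010-0(✓)  010-1(✓)  0100-(✓)  0101-(✓)  011-1(✓)  0110-(✓)  1-000(✓)  1-100(✓)  1-101(✓)  10-00(✓)  1010-(✓)  11-00(✓)  11-01(✓)  11-11(✓)  110-0(✓)  110-1(✓)  1100-(✓)  1101-(✓)  111-1(✓)  1110-(✓)
size-2^2 implicants → --000(✓)  --100(✓)  --101(✓)  -0-00(✓)  -010-(✓)  -1-00(✓)  -1-01(✓)  -1-11(✓)  -10-0(✓)  -10-1(✓)  -100-(✓)  -101-(✓)  -11-1(✓)  -110-(✓)  0--00(✓)  0--11  0-1-1  0-10-(✓)  001--  01--1(✓)  01-0-(✓)  010--(✓)  1--00(✓)  1-10-(✓)  11--1(✓)  11-0-(✓)  110--(✓)
size-2^3 implicants → ---00  --10-  -1--1  -1-0-  -10--
Unchecked terms (primes): ---00, --10-, -1--1, -1-0-, -10--, 0--11, 0-1-1, 001--
Minterm coverage:
  m0 ⊆ ---00 [E]
  m4 ⊆ ---00,--10-,001--
  m5 ⊆ --10-,0-1-1,001--
  m6 ⊆ 001-- [E]
  m7 ⊆ 0--11,0-1-1,001--
  m8 ⊆ ---00,-1-0-,-10--
  m9 ⊆ -1--1,-1-0-,-10--
  m10 ⊆ -10-- [E]
  m11 ⊆ -1--1,-10--,0--11
  m12 ⊆ ---00,--10-,-1-0-
  m13 ⊆ --10-,-1--1,-1-0-,0-1-1
  m15 ⊆ -1--1,0--11,0-1-1
  m16 ⊆ ---00 [E]
  m21 ⊆ --10- [E]
  m24 ⊆ ---00,-1-0-,-10--
  m25 ⊆ -1--1,-1-0-,-10--
  m26 ⊆ -10-- [E]
  m27 ⊆ -1--1,-10--
  m29 ⊆ --10-,-1--1,-1-0-
  m31 ⊆ -1--1 [E]
E = {---00, --10-, -1--1, -10--, 001--}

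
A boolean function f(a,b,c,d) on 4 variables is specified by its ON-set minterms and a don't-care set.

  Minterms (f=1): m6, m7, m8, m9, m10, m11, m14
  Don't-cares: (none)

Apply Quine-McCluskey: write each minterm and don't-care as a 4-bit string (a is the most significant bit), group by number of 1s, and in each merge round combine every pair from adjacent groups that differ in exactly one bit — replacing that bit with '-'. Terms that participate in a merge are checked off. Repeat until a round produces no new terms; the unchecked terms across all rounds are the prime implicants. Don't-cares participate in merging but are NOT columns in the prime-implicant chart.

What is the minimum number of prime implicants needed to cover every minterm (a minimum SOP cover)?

[col 0] 0110*, 0111*, 1000*, 1001*, 1010*, 1011*, 1110*
[col 1] -110, 011-, 1-10, 10-0*, 10-1*, 100-*, 101-*
[col 2] 10--
Prime implicants: -110, 011-, 1-10, 10--
PI chart (minterm → PIs covering it):
  6 | -110,011-
  7 | 011-  (sole → essential)
  8 | 10--  (sole → essential)
  9 | 10--  (sole → essential)
  10 | 1-10,10--
  11 | 10--  (sole → essential)
  14 | -110,1-10
Essential prime implicants: 011-, 10--
Petrick residual → -110
Minimum SOP uses 3 PIs: bcd' + a'bc + ab'

3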